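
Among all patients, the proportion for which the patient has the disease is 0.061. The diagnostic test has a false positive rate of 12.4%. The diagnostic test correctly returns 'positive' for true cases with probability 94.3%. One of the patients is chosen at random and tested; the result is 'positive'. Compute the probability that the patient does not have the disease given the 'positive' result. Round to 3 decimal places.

P(¬H | E) ≈ 0.669

Let H be the event that the patient has the disease. P(H) = 0.061, so P(¬H) = 0.939. With E the 'positive' result, P(E|H) = 0.943 and P(E|¬H) = 0.124.
P(E) = 0.943·0.061 + 0.124·0.939 = 0.057523 + 0.11644 = 0.17396.
By Bayes' theorem, P(H|E) = 0.057523 / 0.17396 = 0.331. Hence P(¬H|E) = 1 − 0.331 = 0.669.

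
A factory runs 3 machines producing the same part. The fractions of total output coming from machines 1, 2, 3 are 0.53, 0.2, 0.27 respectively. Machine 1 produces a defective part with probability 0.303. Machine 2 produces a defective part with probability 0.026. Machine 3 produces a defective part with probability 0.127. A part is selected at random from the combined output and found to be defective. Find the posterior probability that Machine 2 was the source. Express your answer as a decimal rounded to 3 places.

P(defective|M1) = 0.303; P(defective|M2) = 0.026; P(defective|M3) = 0.127.
Prior × likelihood for each source: 0.53·0.303=0.1606, 0.2·0.026=0.005200, 0.27·0.127=0.03429. Summing gives P(defective) = 0.20008.
P(Machine 2 | defective) = 0.005200 / 0.20008 = 0.026.

Posterior probability ≈ 0.026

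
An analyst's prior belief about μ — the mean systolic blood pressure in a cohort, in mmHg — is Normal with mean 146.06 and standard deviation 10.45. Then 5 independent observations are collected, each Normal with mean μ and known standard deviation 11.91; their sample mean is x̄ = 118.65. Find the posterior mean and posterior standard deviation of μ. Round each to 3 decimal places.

With known σ, the Normal prior is conjugate. Weight on the data is w = (n/σ²)/(n/σ² + 1/τ₀²) = 0.0352490/(0.0352490+0.00915730) = 0.79378.
Posterior mean = w·x̄ + (1−w)·μ₀ = 0.79378·118.65 + 0.20622·146.06 = 124.302. Posterior variance = 1/(0.0352490+0.00915730) = 22.5193, so SD = 4.745.

Posterior mean ≈ 124.302; posterior SD ≈ 4.745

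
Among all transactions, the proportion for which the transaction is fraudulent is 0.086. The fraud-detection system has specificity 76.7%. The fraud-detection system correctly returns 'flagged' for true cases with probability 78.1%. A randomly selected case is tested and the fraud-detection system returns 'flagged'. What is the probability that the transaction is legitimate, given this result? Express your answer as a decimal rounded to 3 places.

P(¬H | E) ≈ 0.760

Let H be the event that the transaction is fraudulent. P(H) = 0.086, so P(¬H) = 0.914. With E the 'flagged' result, P(E|H) = 0.781 and P(E|¬H) = 0.233.
P(E) = 0.781·0.086 + 0.233·0.914 = 0.067166 + 0.21296 = 0.28013.
By Bayes' theorem, P(H|E) = 0.067166 / 0.28013 = 0.240. Hence P(¬H|E) = 1 − 0.240 = 0.760.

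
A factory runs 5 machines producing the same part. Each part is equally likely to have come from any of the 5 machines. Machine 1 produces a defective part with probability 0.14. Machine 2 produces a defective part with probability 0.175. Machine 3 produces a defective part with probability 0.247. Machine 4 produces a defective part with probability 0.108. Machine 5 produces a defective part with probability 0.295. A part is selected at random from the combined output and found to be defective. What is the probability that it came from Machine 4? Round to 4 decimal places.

P(defective|M1) = 0.14; P(defective|M2) = 0.175; P(defective|M3) = 0.247; P(defective|M4) = 0.108; P(defective|M5) = 0.295.
Prior × likelihood for each source: 0.2·0.14=0.02800, 0.2·0.175=0.03500, 0.2·0.247=0.04940, 0.2·0.108=0.02160, 0.2·0.295=0.05900. Summing gives P(defective) = 0.19300.
P(Machine 4 | defective) = 0.02160 / 0.19300 = 0.1119.

Posterior probability ≈ 0.1119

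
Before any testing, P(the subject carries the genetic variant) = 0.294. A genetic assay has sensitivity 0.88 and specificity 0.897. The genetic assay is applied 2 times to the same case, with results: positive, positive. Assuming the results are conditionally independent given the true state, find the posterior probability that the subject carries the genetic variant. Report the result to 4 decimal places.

Posterior P(H) ≈ 0.9682

With H the event that the subject carries the genetic variant, the joint likelihood of the observed sequence is P(data|H) = 0.88·0.88 = 0.77440 and P(data|¬H) = 0.103·0.103 = 0.010609.
Bayes: P(H|data) = 0.294·0.77440 / (0.294·0.77440 + 0.706·0.010609) = 0.22767/0.23516 = 0.9682.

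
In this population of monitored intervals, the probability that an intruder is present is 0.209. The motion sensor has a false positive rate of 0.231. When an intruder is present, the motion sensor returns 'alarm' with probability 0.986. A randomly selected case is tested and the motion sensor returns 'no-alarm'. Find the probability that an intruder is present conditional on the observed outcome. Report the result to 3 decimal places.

Let H be the event that an intruder is present. P(H) = 0.209, so P(¬H) = 0.791. With E the 'no-alarm' result, P(E|H) = 0.014 and P(E|¬H) = 0.769.
P(E) = 0.014·0.209 + 0.769·0.791 = 0.0029260 + 0.60828 = 0.61120.
By Bayes' theorem, P(H|E) = 0.0029260 / 0.61120 = 0.005.

P(H | E) ≈ 0.005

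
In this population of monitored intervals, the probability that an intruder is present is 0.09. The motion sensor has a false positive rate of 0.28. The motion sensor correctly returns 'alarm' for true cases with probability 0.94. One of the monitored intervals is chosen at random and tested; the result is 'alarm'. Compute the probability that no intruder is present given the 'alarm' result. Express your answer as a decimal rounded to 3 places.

Let H be the event that an intruder is present. P(H) = 0.09, so P(¬H) = 0.91. With E the 'alarm' result, P(E|H) = 0.94 and P(E|¬H) = 0.28.
P(E) = 0.94·0.09 + 0.28·0.91 = 0.084600 + 0.25480 = 0.33940.
By Bayes' theorem, P(H|E) = 0.084600 / 0.33940 = 0.249. Hence P(¬H|E) = 1 − 0.249 = 0.751.

P(¬H | E) ≈ 0.751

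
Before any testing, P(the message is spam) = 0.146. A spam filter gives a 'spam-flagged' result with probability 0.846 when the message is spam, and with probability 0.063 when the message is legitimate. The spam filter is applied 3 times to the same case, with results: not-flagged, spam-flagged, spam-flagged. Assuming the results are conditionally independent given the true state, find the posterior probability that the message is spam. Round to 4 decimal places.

Posterior P(H) ≈ 0.8352

With H the event that the message is spam, the joint likelihood of the observed sequence is P(data|H) = 0.154·0.846·0.846 = 0.11022 and P(data|¬H) = 0.937·0.063·0.063 = 0.0037190.
Bayes: P(H|data) = 0.146·0.11022 / (0.146·0.11022 + 0.854·0.0037190) = 0.016092/0.019268 = 0.8352.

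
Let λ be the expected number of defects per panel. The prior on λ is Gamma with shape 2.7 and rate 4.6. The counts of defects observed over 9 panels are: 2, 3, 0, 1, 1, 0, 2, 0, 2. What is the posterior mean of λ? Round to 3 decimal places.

Total count ∑xᵢ = 11 over n = 9 panels.
Gamma is conjugate to the Poisson likelihood: posterior is Gamma(shape = 2.7+11 = 13.7, rate = 4.6+9 = 13.6).
Posterior mean = shape/rate = 13.7/13.6 = 1.007.

Posterior mean ≈ 1.007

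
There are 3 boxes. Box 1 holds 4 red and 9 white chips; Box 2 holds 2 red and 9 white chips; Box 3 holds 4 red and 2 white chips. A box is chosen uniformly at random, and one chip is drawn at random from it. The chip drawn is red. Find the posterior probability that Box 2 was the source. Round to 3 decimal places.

Posterior probability ≈ 0.157

P(red|Box 1) = 0.3077; P(red|Box 2) = 0.1818; P(red|Box 3) = 0.6667.
Prior × likelihood for each source: 0.333333·0.3077=0.1026, 0.333333·0.1818=0.06061, 0.333333·0.6667=0.2222. Summing gives P(red) = 0.38539.
P(Box 2 | red) = 0.06061 / 0.38539 = 0.157.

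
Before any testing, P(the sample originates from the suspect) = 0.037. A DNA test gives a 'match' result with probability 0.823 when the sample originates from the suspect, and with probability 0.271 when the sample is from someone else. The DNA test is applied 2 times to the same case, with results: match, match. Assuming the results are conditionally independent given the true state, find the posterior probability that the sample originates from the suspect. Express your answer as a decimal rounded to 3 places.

Posterior P(H) ≈ 0.262

With H the event that the sample originates from the suspect, the joint likelihood of the observed sequence is P(data|H) = 0.823·0.823 = 0.67733 and P(data|¬H) = 0.271·0.271 = 0.073441.
Bayes: P(H|data) = 0.037·0.67733 / (0.037·0.67733 + 0.963·0.073441) = 0.025061/0.095785 = 0.2616.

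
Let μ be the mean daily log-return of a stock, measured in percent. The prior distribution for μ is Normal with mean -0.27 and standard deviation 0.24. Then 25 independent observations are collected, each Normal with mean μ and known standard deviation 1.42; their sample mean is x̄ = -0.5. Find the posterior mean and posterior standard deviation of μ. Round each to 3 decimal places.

Posterior mean ≈ -0.366; posterior SD ≈ 0.183

With known σ, the Normal prior is conjugate. Weight on the data is w = (n/σ²)/(n/σ² + 1/τ₀²) = 12.3983/(12.3983+17.3611) = 0.41662.
Posterior mean = w·x̄ + (1−w)·μ₀ = 0.41662·-0.5 + 0.58338·-0.27 = -0.366. Posterior variance = 1/(12.3983+17.3611) = 0.0336028, so SD = 0.183.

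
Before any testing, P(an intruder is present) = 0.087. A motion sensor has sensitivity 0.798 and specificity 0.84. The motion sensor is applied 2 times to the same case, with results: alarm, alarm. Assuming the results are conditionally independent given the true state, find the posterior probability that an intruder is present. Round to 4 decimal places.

Posterior P(H) ≈ 0.7033

Let H be the event that an intruder is present; start with P(H) = 0.087. P('alarm'|H) = 0.798, P('alarm'|¬H) = 0.16.
Update on result 1 ('alarm'): P(H) ← 0.798·0.0870 / (0.798·0.0870 + 0.16·0.9130) = 0.069426/0.21551 = 0.3222.
Update on result 2 ('alarm'): P(H) ← 0.798·0.3222 / (0.798·0.3222 + 0.16·0.6778) = 0.25708/0.36553 = 0.7033.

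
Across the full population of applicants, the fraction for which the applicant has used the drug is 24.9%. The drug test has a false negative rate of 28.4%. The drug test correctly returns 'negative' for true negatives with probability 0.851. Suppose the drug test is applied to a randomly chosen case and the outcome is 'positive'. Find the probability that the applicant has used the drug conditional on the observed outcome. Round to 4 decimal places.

Let H be the event that the applicant has used the drug. P(H) = 0.249, so P(¬H) = 0.751. With E the 'positive' result, P(E|H) = 0.716 and P(E|¬H) = 0.149.
P(E) = 0.716·0.249 + 0.149·0.751 = 0.17828 + 0.11190 = 0.29018.
By Bayes' theorem, P(H|E) = 0.17828 / 0.29018 = 0.6144.

P(H | E) ≈ 0.6144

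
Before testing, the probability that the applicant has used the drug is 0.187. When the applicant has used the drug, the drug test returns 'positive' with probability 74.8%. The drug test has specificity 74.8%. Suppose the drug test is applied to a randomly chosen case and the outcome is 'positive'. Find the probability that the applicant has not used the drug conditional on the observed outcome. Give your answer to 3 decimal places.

Write H for 'the applicant has used the drug'. Prior odds H:¬H = 0.187/0.813 = 0.23001. For the 'positive' outcome, the likelihood ratio is 0.748/0.252 = 2.9683.
Posterior odds = 0.23001 × 2.9683 = 0.68273, so P(H|E) = 0.68273/(1+0.68273) = 0.406. Then P(¬H|E) = 1 − 0.406 = 0.594.

P(¬H | E) ≈ 0.594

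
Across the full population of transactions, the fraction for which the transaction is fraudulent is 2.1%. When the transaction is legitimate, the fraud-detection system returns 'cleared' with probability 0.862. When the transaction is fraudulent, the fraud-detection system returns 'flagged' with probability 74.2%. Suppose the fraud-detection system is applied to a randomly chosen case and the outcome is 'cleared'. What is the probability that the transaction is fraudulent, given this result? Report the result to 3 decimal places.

Write H for 'the transaction is fraudulent'. Prior odds H:¬H = 0.021/0.979 = 0.021450. For the 'cleared' outcome, the likelihood ratio is 0.258/0.862 = 0.29930.
Posterior odds = 0.021450 × 0.29930 = 0.0064202, so P(H|E) = 0.0064202/(1+0.0064202) = 0.006.

P(H | E) ≈ 0.006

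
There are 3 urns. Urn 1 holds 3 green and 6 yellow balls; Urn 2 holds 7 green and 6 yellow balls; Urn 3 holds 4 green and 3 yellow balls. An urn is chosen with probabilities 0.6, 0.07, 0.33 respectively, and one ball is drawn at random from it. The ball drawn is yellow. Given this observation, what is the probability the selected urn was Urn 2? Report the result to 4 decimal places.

Tabulate prior·likelihood by source: [1] prior 0.6, lik 0.6667, product 0.4000; [2] prior 0.07, lik 0.4615, product 0.03231; [3] prior 0.33, lik 0.4286, product 0.1414.
Normalizing constant = 0.57374; the posterior for Urn 2 is its product over the sum, 0.03231/0.57374 = 0.0563.

Posterior probability ≈ 0.0563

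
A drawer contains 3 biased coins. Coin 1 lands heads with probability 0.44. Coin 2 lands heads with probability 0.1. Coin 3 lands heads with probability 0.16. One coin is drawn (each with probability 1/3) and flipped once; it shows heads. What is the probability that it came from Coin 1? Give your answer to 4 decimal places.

Posterior probability ≈ 0.6286

P(heads|C1) = 0.44; P(heads|C2) = 0.1; P(heads|C3) = 0.16.
Prior × likelihood for each source: 0.333333·0.44=0.1467, 0.333333·0.1=0.03333, 0.333333·0.16=0.05333. Summing gives P(heads) = 0.23333.
P(Coin 1 | heads) = 0.1467 / 0.23333 = 0.6286.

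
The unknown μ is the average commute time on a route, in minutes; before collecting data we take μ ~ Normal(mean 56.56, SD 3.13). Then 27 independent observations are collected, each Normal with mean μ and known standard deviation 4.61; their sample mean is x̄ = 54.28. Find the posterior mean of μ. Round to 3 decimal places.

Posterior mean ≈ 54.450

Prior precision 1/τ₀² = 1/3.13² = 0.102073; data precision n/σ² = 27/4.61² = 1.27046.
Posterior precision = 0.102073 + 1.27046 = 1.37254.
Posterior mean = (0.102073·56.56 + 1.27046·54.28) / 1.37254 = 54.450.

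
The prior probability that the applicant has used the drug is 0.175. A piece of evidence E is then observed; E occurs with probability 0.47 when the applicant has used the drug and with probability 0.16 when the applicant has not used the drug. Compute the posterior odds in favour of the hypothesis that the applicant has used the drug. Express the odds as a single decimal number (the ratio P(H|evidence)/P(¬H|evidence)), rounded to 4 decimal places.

Posterior odds ≈ 0.6231

Prior odds = 0.175/(1−0.175) = 0.21212. In log-odds, ln(0.21212) = -1.5506.
Add log likelihood ratio: ln(2.9375) = 1.0776.
Posterior log-odds = -0.47304, so posterior odds = exp(-0.47304) = 0.62311.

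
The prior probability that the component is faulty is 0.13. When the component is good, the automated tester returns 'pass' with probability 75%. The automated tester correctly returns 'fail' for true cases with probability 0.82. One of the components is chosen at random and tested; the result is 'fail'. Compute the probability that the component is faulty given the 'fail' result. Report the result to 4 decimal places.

P(H | E) ≈ 0.3289

Write H for 'the component is faulty'. Prior odds H:¬H = 0.13/0.87 = 0.14943. For the 'fail' outcome, the likelihood ratio is 0.82/0.25 = 3.2800.
Posterior odds = 0.14943 × 3.2800 = 0.49011, so P(H|E) = 0.49011/(1+0.49011) = 0.3289.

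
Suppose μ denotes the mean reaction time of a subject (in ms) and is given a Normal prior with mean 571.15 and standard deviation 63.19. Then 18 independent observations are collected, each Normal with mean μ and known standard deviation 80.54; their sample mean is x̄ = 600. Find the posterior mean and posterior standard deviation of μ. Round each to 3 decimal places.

Posterior mean ≈ 597.612; posterior SD ≈ 18.181

Prior precision 1/τ₀² = 1/63.19² = 0.00025044; data precision n/σ² = 18/80.54² = 0.00277491.
Posterior precision = 0.00025044 + 0.00277491 = 0.00302535, giving posterior SD = 1/√0.00302535 = 18.181.
Posterior mean = (0.00025044·571.15 + 0.00277491·600) / 0.00302535 = 597.612.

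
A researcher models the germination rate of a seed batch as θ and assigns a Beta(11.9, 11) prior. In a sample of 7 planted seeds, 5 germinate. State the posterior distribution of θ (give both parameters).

The binomial likelihood is conjugate to the Beta prior: with 5 successes and 2 failures, the posterior is Beta(11.9+5, 11+2) = Beta(16.9, 13).

Posterior: Beta(16.9, 13)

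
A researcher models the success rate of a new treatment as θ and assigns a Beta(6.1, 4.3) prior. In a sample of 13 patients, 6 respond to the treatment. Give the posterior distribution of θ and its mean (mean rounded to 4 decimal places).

Observing 6 successes and 7 failures updates Beta(6.1, 4.3) by adding the success and failure counts to the two shape parameters: α = 6.1+6 = 12.1, β = 4.3+7 = 11.3.
Posterior mean = α/(α+β) = 12.1/23.4 = 0.5171.

Posterior: Beta(12.1, 11.3); mean ≈ 0.5171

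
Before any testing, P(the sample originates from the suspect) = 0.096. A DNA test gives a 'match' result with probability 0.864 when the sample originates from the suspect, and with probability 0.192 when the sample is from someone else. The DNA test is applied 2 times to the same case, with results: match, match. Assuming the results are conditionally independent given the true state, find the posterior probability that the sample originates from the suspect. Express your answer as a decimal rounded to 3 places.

Posterior P(H) ≈ 0.683

With H the event that the sample originates from the suspect, the joint likelihood of the observed sequence is P(data|H) = 0.864·0.864 = 0.74650 and P(data|¬H) = 0.192·0.192 = 0.036864.
Bayes: P(H|data) = 0.096·0.74650 / (0.096·0.74650 + 0.904·0.036864) = 0.071664/0.10499 = 0.6826.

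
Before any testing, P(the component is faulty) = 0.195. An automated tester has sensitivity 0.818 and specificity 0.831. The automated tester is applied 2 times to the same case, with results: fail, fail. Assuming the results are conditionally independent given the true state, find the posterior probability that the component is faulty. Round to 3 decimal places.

Let H be the event that the component is faulty; start with P(H) = 0.195. P('fail'|H) = 0.818, P('fail'|¬H) = 0.169.
Update on result 1 ('fail'): P(H) ← 0.818·0.1950 / (0.818·0.1950 + 0.169·0.8050) = 0.15951/0.29556 = 0.5397.
Update on result 2 ('fail'): P(H) ← 0.818·0.5397 / (0.818·0.5397 + 0.169·0.4603) = 0.44147/0.51926 = 0.8502.

Posterior P(H) ≈ 0.850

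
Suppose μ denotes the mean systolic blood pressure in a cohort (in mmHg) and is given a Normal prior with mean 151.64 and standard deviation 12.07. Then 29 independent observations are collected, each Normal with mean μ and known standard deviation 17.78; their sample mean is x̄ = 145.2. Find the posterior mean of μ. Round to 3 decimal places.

With known σ, the Normal prior is conjugate. Weight on the data is w = (n/σ²)/(n/σ² + 1/τ₀²) = 0.0917349/(0.0917349+0.00686413) = 0.93038.
Posterior mean = w·x̄ + (1−w)·μ₀ = 0.93038·145.2 + 0.069617·151.64 = 145.648.

Posterior mean ≈ 145.648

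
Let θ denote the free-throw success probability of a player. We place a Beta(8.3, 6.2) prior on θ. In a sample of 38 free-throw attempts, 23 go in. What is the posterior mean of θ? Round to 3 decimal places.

Posterior mean ≈ 0.596

Observing 23 successes and 15 failures updates Beta(8.3, 6.2) by adding the success and failure counts to the two shape parameters: α = 8.3+23 = 31.3, β = 6.2+15 = 21.2.
Posterior mean = α/(α+β) = 31.3/52.5 = 0.596.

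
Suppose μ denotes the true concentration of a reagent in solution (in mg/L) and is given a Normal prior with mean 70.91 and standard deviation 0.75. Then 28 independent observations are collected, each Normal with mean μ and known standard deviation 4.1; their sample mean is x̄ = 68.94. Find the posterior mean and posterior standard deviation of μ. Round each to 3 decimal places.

With known σ, the Normal prior is conjugate. Weight on the data is w = (n/σ²)/(n/σ² + 1/τ₀²) = 1.66568/(1.66568+1.77778) = 0.48372.
Posterior mean = w·x̄ + (1−w)·μ₀ = 0.48372·68.94 + 0.51628·70.91 = 69.957. Posterior variance = 1/(1.66568+1.77778) = 0.290406, so SD = 0.539.

Posterior mean ≈ 69.957; posterior SD ≈ 0.539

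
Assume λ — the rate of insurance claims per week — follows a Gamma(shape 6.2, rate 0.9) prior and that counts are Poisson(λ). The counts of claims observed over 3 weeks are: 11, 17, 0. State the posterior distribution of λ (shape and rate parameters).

Posterior: Gamma(shape=34.2, rate=3.9)

The Poisson likelihood adds the total count to the shape and the number of exposure periods to the rate. Here ∑xᵢ = 28 and n = 3, so shape 6.2→34.2 and rate 0.9→3.9.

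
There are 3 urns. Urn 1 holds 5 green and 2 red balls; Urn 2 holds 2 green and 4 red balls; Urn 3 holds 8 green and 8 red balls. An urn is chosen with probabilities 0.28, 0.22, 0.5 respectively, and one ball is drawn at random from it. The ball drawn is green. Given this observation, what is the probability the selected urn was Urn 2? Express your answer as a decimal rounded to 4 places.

Posterior probability ≈ 0.1401

P(green|Urn 1) = 0.7143; P(green|Urn 2) = 0.3333; P(green|Urn 3) = 0.5.
Prior × likelihood for each source: 0.28·0.7143=0.2000, 0.22·0.3333=0.07333, 0.5·0.5=0.2500. Summing gives P(green) = 0.52333.
P(Urn 2 | green) = 0.07333 / 0.52333 = 0.1401.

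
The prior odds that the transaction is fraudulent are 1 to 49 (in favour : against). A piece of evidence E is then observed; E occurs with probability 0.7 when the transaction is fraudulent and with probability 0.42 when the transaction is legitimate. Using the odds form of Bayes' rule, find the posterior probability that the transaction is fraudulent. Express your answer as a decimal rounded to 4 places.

Prior odds = 1/49 = 0.020408.
Likelihood ratio for E = 0.7/0.42 = 1.6667.
Posterior odds = prior odds × LR = 0.034014.
Posterior probability = odds/(1+odds) = 0.034014/1.0340 = 0.0329.

Posterior probability ≈ 0.0329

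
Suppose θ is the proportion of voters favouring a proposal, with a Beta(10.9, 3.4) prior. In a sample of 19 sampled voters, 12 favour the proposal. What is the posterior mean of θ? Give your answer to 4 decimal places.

Posterior mean ≈ 0.6877

The binomial likelihood is conjugate to the Beta prior: with 12 successes and 7 failures, the posterior is Beta(10.9+12, 3.4+7) = Beta(22.9, 10.4).
Posterior mean = α/(α+β) = 22.9/33.3 = 0.6877.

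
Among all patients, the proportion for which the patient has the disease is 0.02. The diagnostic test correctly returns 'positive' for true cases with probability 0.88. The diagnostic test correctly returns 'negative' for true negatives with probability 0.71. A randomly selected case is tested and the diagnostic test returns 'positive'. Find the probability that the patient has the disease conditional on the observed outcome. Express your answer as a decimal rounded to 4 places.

Let H be the event that the patient has the disease. P(H) = 0.02, so P(¬H) = 0.98. With E the 'positive' result, P(E|H) = 0.88 and P(E|¬H) = 0.29.
P(E) = 0.88·0.02 + 0.29·0.98 = 0.017600 + 0.28420 = 0.30180.
By Bayes' theorem, P(H|E) = 0.017600 / 0.30180 = 0.0583.

P(H | E) ≈ 0.0583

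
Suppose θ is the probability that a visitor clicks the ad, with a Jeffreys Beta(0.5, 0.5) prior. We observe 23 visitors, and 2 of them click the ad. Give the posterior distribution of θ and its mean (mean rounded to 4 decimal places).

Observing 2 successes and 21 failures updates Beta(0.5, 0.5) by adding the success and failure counts to the two shape parameters: α = 0.5+2 = 2.5, β = 0.5+21 = 21.5.
E[θ | data] = 2.5/(2.5+21.5) = 0.1042.

Posterior: Beta(2.5, 21.5); mean ≈ 0.1042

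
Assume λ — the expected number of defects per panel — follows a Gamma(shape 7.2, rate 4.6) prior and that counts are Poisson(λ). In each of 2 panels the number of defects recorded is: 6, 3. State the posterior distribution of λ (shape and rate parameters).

The Poisson likelihood adds the total count to the shape and the number of exposure periods to the rate. Here ∑xᵢ = 9 and n = 2, so shape 7.2→16.2 and rate 4.6→6.6.

Posterior: Gamma(shape=16.2, rate=6.6)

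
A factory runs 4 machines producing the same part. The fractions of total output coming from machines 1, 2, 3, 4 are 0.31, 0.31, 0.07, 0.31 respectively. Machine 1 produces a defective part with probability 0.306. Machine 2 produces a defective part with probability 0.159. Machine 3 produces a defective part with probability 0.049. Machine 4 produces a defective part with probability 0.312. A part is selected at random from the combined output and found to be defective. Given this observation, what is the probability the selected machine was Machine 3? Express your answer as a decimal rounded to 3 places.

Tabulate prior·likelihood by source: [1] prior 0.31, lik 0.306, product 0.09486; [2] prior 0.31, lik 0.159, product 0.04929; [3] prior 0.07, lik 0.049, product 0.003430; [4] prior 0.31, lik 0.312, product 0.09672.
Normalizing constant = 0.24430; the posterior for Machine 3 is its product over the sum, 0.003430/0.24430 = 0.014.

Posterior probability ≈ 0.014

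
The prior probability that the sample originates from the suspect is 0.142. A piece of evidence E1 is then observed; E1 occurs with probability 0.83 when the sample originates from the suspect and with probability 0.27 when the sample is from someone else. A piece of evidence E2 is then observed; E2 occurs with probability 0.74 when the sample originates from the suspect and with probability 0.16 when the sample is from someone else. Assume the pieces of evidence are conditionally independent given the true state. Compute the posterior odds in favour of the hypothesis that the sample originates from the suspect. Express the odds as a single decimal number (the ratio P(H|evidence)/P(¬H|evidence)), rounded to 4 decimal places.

Posterior odds ≈ 2.3530

Prior odds = 0.142/(1−0.142) = 0.16550. In log-odds, ln(0.16550) = -1.7988.
Add log likelihood ratios: ln(3.0741) + ln(4.6250) = 2.6545.
Posterior log-odds = 0.85570, so posterior odds = exp(0.85570) = 2.3530.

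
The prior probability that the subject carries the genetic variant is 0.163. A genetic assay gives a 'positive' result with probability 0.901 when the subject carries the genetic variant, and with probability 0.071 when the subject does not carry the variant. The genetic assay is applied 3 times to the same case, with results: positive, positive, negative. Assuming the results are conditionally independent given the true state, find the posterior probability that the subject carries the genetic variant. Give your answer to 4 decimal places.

With H the event that the subject carries the genetic variant, the joint likelihood of the observed sequence is P(data|H) = 0.901·0.901·0.099 = 0.080368 and P(data|¬H) = 0.071·0.071·0.929 = 0.0046831.
Bayes: P(H|data) = 0.163·0.080368 / (0.163·0.080368 + 0.837·0.0046831) = 0.013100/0.017020 = 0.7697.

Posterior P(H) ≈ 0.7697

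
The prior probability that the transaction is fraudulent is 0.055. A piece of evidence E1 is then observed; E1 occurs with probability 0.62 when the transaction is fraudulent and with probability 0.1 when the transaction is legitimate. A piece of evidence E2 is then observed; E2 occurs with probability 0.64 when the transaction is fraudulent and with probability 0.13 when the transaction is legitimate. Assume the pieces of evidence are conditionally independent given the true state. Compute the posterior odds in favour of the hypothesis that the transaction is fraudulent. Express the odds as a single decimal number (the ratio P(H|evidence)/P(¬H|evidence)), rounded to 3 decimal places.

Posterior odds ≈ 1.776

Prior odds = 0.055/(1−0.055) = 0.058201. In log-odds, ln(0.058201) = -2.8439.
Add log likelihood ratios: ln(6.2000) + ln(4.9231) = 3.4185.
Posterior log-odds = 0.57463, so posterior odds = exp(0.57463) = 1.7765.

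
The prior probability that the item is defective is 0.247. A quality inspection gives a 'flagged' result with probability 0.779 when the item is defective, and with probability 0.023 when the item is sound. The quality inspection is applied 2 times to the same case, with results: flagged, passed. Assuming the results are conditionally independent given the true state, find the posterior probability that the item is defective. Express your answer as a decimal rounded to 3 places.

With H the event that the item is defective, the joint likelihood of the observed sequence is P(data|H) = 0.779·0.221 = 0.17216 and P(data|¬H) = 0.023·0.977 = 0.022471.
Bayes: P(H|data) = 0.247·0.17216 / (0.247·0.17216 + 0.753·0.022471) = 0.042523/0.059444 = 0.7154.

Posterior P(H) ≈ 0.715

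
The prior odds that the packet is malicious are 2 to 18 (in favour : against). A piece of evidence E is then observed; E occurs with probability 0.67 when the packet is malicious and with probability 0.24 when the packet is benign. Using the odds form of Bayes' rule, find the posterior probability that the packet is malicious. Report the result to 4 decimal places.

Posterior probability ≈ 0.2367

Prior odds = 2/18 = 0.11111.
Likelihood ratio for E = 0.67/0.24 = 2.7917.
Posterior odds = prior odds × LR = 0.31019.
Posterior probability = odds/(1+odds) = 0.31019/1.3102 = 0.2367.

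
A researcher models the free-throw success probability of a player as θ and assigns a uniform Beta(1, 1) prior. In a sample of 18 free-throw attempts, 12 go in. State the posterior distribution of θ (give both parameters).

Posterior: Beta(13, 7)

Observing 12 successes and 6 failures updates Beta(1, 1) by adding the success and failure counts to the two shape parameters: α = 1+12 = 13, β = 1+6 = 7.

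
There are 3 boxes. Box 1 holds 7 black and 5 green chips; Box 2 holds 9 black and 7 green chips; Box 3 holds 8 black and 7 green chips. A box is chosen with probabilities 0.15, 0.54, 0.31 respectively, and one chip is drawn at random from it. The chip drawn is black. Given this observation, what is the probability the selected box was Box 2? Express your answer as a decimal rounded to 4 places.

Posterior probability ≈ 0.5457

P(black|Box 1) = 0.5833; P(black|Box 2) = 0.5625; P(black|Box 3) = 0.5333.
Prior × likelihood for each source: 0.15·0.5833=0.08750, 0.54·0.5625=0.3038, 0.31·0.5333=0.1653. Summing gives P(black) = 0.55658.
P(Box 2 | black) = 0.3038 / 0.55658 = 0.5457.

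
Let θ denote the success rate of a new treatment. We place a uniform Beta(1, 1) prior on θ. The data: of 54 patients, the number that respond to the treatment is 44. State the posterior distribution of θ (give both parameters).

Posterior: Beta(45, 11)

The binomial likelihood is conjugate to the Beta prior: with 44 successes and 10 failures, the posterior is Beta(1+44, 1+10) = Beta(45, 11).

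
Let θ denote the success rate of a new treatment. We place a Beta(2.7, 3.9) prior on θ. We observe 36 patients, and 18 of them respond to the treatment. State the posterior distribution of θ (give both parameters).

Posterior: Beta(20.7, 21.9)

Observing 18 successes and 18 failures updates Beta(2.7, 3.9) by adding the success and failure counts to the two shape parameters: α = 2.7+18 = 20.7, β = 3.9+18 = 21.9.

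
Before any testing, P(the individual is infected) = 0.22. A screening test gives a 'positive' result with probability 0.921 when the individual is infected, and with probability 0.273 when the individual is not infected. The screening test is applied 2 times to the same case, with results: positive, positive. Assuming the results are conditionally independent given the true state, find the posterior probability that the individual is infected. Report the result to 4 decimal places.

Let H be the event that the individual is infected; start with P(H) = 0.22. P('positive'|H) = 0.921, P('positive'|¬H) = 0.273.
Update on result 1 ('positive'): P(H) ← 0.921·0.2200 / (0.921·0.2200 + 0.273·0.7800) = 0.20262/0.41556 = 0.4876.
Update on result 2 ('positive'): P(H) ← 0.921·0.4876 / (0.921·0.4876 + 0.273·0.5124) = 0.44906/0.58895 = 0.7625.

Posterior P(H) ≈ 0.7625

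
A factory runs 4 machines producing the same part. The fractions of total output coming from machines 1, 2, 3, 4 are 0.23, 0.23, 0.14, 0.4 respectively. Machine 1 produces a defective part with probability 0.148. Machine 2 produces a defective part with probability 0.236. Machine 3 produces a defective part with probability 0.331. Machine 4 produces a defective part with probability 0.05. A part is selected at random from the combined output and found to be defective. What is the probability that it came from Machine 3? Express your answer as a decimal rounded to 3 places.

Posterior probability ≈ 0.300

Tabulate prior·likelihood by source: [1] prior 0.23, lik 0.148, product 0.03404; [2] prior 0.23, lik 0.236, product 0.05428; [3] prior 0.14, lik 0.331, product 0.04634; [4] prior 0.4, lik 0.05, product 0.02000.
Normalizing constant = 0.15466; the posterior for Machine 3 is its product over the sum, 0.04634/0.15466 = 0.300.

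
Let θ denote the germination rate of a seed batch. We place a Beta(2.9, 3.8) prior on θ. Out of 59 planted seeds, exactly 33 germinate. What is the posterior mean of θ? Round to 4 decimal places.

Observing 33 successes and 26 failures updates Beta(2.9, 3.8) by adding the success and failure counts to the two shape parameters: α = 2.9+33 = 35.9, β = 3.8+26 = 29.8.
E[θ | data] = 35.9/(35.9+29.8) = 0.5464.

Posterior mean ≈ 0.5464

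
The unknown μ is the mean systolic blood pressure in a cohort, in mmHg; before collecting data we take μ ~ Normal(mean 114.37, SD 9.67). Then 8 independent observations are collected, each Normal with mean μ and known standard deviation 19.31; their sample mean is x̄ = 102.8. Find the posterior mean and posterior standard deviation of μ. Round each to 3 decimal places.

Posterior mean ≈ 106.649; posterior SD ≈ 5.577

Prior precision 1/τ₀² = 1/9.67² = 0.0106942; data precision n/σ² = 8/19.31² = 0.0214548.
Posterior precision = 0.0106942 + 0.0214548 = 0.0321490, giving posterior SD = 1/√0.0321490 = 5.577.
Posterior mean = (0.0106942·114.37 + 0.0214548·102.8) / 0.0321490 = 106.649.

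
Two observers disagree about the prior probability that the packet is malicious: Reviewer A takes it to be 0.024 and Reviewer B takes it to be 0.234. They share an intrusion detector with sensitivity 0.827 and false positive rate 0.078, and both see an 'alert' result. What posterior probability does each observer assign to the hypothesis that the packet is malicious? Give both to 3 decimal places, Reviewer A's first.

P('+'|H) = 0.827, P('+'|¬H) = 0.078.
Reviewer A: numerator 0.827·0.024 = 0.019848; evidence = 0.019848+0.078·0.976 = 0.095976; posterior = 0.207.
Reviewer B: numerator 0.827·0.234 = 0.19352; evidence = 0.19352+0.078·0.766 = 0.25327; posterior = 0.764.

Reviewer A: 0.207; Reviewer B: 0.764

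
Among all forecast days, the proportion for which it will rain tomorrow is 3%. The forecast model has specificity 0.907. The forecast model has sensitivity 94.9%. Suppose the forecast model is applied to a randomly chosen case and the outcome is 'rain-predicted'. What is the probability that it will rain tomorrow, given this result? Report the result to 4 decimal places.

Write H for 'it will rain tomorrow'. Prior odds H:¬H = 0.03/0.97 = 0.030928. For the 'rain-predicted' outcome, the likelihood ratio is 0.949/0.093 = 10.204.
Posterior odds = 0.030928 × 10.204 = 0.31560, so P(H|E) = 0.31560/(1+0.31560) = 0.2399.

P(H | E) ≈ 0.2399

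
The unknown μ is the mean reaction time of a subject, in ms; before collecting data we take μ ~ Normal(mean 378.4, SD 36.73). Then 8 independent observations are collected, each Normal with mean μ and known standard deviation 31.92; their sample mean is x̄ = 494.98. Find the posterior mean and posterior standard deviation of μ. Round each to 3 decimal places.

Posterior mean ≈ 484.924; posterior SD ≈ 10.788

With known σ, the Normal prior is conjugate. Weight on the data is w = (n/σ²)/(n/σ² + 1/τ₀²) = 0.00785171/(0.00785171+0.00074124) = 0.91374.
Posterior mean = w·x̄ + (1−w)·μ₀ = 0.91374·494.98 + 0.086261·378.4 = 484.924. Posterior variance = 1/(0.00785171+0.00074124) = 116.374, so SD = 10.788.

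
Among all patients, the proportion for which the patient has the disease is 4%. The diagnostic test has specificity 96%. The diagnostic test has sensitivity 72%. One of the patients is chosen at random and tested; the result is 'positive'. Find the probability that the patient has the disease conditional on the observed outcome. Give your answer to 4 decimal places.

P(H | E) ≈ 0.4286

Write H for 'the patient has the disease'. Prior odds H:¬H = 0.04/0.96 = 0.041667. For the 'positive' outcome, the likelihood ratio is 0.72/0.04 = 18.000.
Posterior odds = 0.041667 × 18.000 = 0.75000, so P(H|E) = 0.75000/(1+0.75000) = 0.4286.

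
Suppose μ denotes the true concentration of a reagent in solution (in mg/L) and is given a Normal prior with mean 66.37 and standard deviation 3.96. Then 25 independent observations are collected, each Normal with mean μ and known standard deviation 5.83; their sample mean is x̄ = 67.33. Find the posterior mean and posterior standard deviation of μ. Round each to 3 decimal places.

Posterior mean ≈ 67.253; posterior SD ≈ 1.119

Prior precision 1/τ₀² = 1/3.96² = 0.0637690; data precision n/σ² = 25/5.83² = 0.735534.
Posterior precision = 0.0637690 + 0.735534 = 0.799303, giving posterior SD = 1/√0.799303 = 1.119.
Posterior mean = (0.0637690·66.37 + 0.735534·67.33) / 0.799303 = 67.253.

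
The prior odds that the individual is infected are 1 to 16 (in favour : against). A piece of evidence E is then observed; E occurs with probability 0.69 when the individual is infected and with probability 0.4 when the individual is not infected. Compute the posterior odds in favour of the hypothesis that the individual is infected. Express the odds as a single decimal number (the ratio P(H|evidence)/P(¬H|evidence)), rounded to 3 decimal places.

Posterior odds ≈ 0.108

Prior odds = 1/16 = 0.062500. In log-odds, ln(0.062500) = -2.7726.
Add log likelihood ratio: ln(1.7250) = 0.54523.
Posterior log-odds = -2.2274, so posterior odds = exp(-2.2274) = 0.10781.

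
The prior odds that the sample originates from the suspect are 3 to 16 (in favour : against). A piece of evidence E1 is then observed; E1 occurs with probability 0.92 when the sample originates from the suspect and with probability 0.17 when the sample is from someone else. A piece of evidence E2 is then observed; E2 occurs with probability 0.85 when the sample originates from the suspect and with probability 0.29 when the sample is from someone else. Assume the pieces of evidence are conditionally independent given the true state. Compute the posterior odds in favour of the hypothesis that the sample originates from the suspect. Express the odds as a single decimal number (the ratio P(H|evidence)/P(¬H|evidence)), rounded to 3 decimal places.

Posterior odds ≈ 2.974

Prior odds = 3/16 = 0.18750. In log-odds, ln(0.18750) = -1.6740.
Add log likelihood ratios: ln(5.4118) + ln(2.9310) = 2.7639.
Posterior log-odds = 1.0900, so posterior odds = exp(1.0900) = 2.9741.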